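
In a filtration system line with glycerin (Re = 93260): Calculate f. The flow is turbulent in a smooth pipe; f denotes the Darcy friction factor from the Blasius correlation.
Formula: f = \frac{0.316}{Re^{0.25}}
f = 0.316/93260^0.25 = 0.01808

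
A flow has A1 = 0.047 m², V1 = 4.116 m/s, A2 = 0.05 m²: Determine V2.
Formula: V_2 = \frac{A_1 V_1}{A_2}
V2 = 0.047·4.116/0.05 = 3.869 m/s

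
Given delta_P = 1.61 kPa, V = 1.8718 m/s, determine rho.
Formula: V = \sqrt{\frac{2 \Delta P}{\rho}}
Substituting knowns: 1.8718 = √(2·(1.61·1000)/rho)
Solving for rho: rho = 2·(1.61·1000)/1.8718² = 919 kg/m³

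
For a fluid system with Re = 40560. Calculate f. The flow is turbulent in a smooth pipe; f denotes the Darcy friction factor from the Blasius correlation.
Formula: f = \frac{0.316}{Re^{0.25}}
f = 0.316/40560^0.25 = 0.02227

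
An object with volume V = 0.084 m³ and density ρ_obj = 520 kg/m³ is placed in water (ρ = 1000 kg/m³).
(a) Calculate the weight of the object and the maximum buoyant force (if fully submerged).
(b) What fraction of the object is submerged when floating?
(a) W=rho_obj*g*V=520*9.81*0.084=428.5 N; F_B(max)=rho*g*V=1000*9.81*0.084=824.0 N
(b) Floating fraction=rho_obj/rho=520/1000=0.520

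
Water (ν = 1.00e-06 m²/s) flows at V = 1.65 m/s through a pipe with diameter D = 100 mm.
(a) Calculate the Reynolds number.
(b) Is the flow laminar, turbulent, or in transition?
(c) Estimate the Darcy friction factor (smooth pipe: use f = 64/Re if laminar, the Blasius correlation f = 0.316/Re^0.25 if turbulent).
(a) Re = V·D/ν = 1.65·0.1/1.00e-06 = 165000
(b) Flow regime: turbulent (Re > 4000)
(c) Friction factor: f = 0.316/Re^0.25 = 0.316/165000^0.25 = 0.01568 (Blasius is strictly valid for Re ≲ 1e5; used here as the smooth-pipe estimate the problem specifies)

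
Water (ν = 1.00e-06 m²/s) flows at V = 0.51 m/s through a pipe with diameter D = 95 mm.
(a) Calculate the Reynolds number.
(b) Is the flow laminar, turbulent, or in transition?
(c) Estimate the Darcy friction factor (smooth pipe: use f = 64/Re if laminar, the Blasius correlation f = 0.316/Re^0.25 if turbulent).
(a) Re = V·D/ν = 0.51·0.095/1.00e-06 = 48450
(b) Flow regime: turbulent (Re > 4000)
(c) Friction factor: f = 0.316/Re^0.25 = 0.316/48450^0.25 = 0.0213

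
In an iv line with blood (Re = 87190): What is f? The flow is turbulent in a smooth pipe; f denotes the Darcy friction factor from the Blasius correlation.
Formula: f = \frac{0.316}{Re^{0.25}}
f = 0.316/87190^0.25 = 0.01839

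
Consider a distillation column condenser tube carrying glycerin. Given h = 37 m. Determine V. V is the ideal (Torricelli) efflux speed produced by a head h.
Formula: V = \sqrt{2 g h}
V = √(2·9.81·37) = 26.94 m/s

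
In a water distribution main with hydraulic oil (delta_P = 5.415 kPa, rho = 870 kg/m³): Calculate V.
Formula: V = \sqrt{\frac{2 \Delta P}{\rho}}
V = √(2·(5.415·1000)/870) = 3.528 m/s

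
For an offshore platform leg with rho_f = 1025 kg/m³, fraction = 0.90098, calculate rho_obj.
Formula: f_{sub} = \frac{\rho_{obj}}{\rho_f}
Substituting knowns: 0.90098 = rho_obj/1025
Solving for rho_obj: rho_obj = 0.90098·1025 = 923.5 kg/m³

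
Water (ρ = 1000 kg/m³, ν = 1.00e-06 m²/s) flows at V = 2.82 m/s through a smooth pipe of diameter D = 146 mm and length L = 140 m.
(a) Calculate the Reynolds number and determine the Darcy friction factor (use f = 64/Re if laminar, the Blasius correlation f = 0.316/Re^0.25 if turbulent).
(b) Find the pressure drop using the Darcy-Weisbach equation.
(a) Re = V·D/ν = 2.82·0.146/1.00e-06 = 411720 → turbulent (Re > 4000); f = 0.316/Re^0.25 = 0.316/411720^0.25 = 0.012475 (Blasius is strictly valid for Re ≲ 1e5; used here as the smooth-pipe estimate the problem specifies)
(b) Darcy-Weisbach: ΔP = f·(L/D)·½ρV²/1000 = 0.012475·(140/0.146)·½·1000·2.82²/1000 = 47.56 kPa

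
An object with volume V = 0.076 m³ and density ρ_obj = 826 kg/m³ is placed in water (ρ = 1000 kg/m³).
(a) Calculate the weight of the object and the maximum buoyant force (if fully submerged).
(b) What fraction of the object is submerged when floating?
(a) W=rho_obj*g*V=826*9.81*0.076=615.8 N; F_B(max)=rho*g*V=1000*9.81*0.076=745.6 N
(b) Floating fraction=rho_obj/rho=826/1000=0.826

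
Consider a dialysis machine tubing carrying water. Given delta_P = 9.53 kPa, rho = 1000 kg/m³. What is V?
Formula: V = \sqrt{\frac{2 \Delta P}{\rho}}
V = √(2·(9.53·1000)/1000) = 4.366 m/s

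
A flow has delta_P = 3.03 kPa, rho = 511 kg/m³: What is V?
Formula: V = \sqrt{\frac{2 \Delta P}{\rho}}
V = √(2·(3.03·1000)/511) = 3.444 m/s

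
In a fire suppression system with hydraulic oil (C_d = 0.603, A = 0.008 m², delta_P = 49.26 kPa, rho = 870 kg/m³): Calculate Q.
Formula: Q = C_d A \sqrt{\frac{2 \Delta P}{\rho}}
Q = 0.603·0.008·√(2·(49.26·1000)/870)·1000 = 51.33 L/s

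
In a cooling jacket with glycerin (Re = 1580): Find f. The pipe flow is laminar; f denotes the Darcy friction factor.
Formula: f = \frac{64}{Re}
f = 64/1580 = 0.04051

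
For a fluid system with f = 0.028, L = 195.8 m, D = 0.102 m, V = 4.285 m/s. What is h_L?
Formula: h_L = f \frac{L}{D} \frac{V^2}{2g}
h_L = 0.028·(195.8/0.102)·4.285²/(2·9.81) = 50.3 m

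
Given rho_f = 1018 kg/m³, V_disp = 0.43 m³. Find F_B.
Formula: F_B = \rho_f g V_{disp}
F_B = 1018·9.81·0.43 = 4294 N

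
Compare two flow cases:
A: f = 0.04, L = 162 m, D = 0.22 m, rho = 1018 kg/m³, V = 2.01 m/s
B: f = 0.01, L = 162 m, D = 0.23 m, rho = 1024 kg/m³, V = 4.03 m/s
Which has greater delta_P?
delta_P(A) = 60.57 kPa, delta_P(B) = 58.57 kPa. Answer: A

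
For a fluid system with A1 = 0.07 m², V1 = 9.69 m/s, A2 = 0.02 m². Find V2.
Formula: V_2 = \frac{A_1 V_1}{A_2}
V2 = 0.07·9.69/0.02 = 33.91 m/s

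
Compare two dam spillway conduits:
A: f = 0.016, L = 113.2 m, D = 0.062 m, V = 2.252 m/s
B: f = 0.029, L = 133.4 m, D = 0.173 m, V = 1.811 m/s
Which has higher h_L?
h_L(A) = 7.551 m, h_L(B) = 3.738 m. Answer: A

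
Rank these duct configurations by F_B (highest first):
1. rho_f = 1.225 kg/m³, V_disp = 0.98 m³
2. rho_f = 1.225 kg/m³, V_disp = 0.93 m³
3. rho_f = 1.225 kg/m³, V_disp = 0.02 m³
Case 1: F_B = 11.78 N
Case 2: F_B = 11.18 N
Case 3: F_B = 0.2403 N
Ranking (highest first): 1, 2, 3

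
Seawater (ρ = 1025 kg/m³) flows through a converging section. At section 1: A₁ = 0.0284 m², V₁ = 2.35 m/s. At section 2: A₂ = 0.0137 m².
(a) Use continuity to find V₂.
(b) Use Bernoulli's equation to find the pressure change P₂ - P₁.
(a) Continuity: A₁V₁=A₂V₂ -> V₂=A₁V₁/A₂=0.0284*2.35/0.0137=4.87 m/s
(b) Bernoulli: P₂-P₁=0.5*rho*(V₁^2-V₂^2)/1000=0.5*1025*(2.35^2-4.87^2)/1000=-9.325 kPa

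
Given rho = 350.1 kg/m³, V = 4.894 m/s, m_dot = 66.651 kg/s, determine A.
Formula: \dot{m} = \rho A V
Substituting knowns: 66.651 = 350.1·A·4.894
Solving for A: A = 66.651/(350.1·4.894) = 0.0389 m²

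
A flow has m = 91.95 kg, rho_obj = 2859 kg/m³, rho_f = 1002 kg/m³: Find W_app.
Formula: W_{app} = mg\left(1 - \frac{\rho_f}{\rho_{obj}}\right)
W_app = 91.95·9.81·(1 − 1002/2859) = 585.9 N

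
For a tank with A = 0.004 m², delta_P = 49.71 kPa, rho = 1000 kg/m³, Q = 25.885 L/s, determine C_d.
Formula: Q = C_d A \sqrt{\frac{2 \Delta P}{\rho}}
Substituting knowns: 25.885 = C_d·0.004·√(2·(49.71·1000)/1000)·1000
Solving for C_d: C_d = (25.885/1000)/(0.004·√(2·(49.71·1000)/1000)) = 0.649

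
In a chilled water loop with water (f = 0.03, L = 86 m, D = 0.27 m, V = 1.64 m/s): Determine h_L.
Formula: h_L = f \frac{L}{D} \frac{V^2}{2g}
h_L = 0.03·(86/0.27)·1.64²/(2·9.81) = 1.31 m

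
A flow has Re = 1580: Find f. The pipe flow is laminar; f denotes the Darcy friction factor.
Formula: f = \frac{64}{Re}
f = 64/1580 = 0.04051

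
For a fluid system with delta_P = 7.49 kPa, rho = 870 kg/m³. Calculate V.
Formula: V = \sqrt{\frac{2 \Delta P}{\rho}}
V = √(2·(7.49·1000)/870) = 4.15 m/s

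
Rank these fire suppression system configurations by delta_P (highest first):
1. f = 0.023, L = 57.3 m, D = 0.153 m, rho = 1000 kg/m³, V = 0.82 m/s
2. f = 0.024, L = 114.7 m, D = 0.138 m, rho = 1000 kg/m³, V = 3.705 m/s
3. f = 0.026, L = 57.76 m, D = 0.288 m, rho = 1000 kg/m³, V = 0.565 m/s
Case 1: delta_P = 2.896 kPa
Case 2: delta_P = 136.9 kPa
Case 3: delta_P = 0.8323 kPa
Ranking (highest first): 2, 1, 3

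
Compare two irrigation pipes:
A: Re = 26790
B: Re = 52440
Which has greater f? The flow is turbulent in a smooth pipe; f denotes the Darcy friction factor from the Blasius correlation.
f(A) = 0.0247, f(B) = 0.02088. Answer: A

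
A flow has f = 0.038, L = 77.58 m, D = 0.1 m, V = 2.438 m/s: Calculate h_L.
Formula: h_L = f \frac{L}{D} \frac{V^2}{2g}
h_L = 0.038·(77.58/0.1)·2.438²/(2·9.81) = 8.931 m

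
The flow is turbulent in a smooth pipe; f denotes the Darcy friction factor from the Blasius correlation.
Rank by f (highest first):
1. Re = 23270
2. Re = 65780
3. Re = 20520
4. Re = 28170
Case 1: f = 0.02559
Case 2: f = 0.01973
Case 3: f = 0.0264
Case 4: f = 0.02439
Ranking (highest first): 3, 1, 4, 2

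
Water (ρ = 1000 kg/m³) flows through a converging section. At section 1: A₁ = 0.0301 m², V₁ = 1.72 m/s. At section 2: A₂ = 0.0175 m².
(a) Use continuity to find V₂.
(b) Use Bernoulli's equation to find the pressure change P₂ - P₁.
(a) Continuity: A₁V₁=A₂V₂ -> V₂=A₁V₁/A₂=0.0301*1.72/0.0175=2.96 m/s
(b) Bernoulli: P₂-P₁=0.5*rho*(V₁^2-V₂^2)/1000=0.5*1000*(1.72^2-2.96^2)/1000=-2.902 kPa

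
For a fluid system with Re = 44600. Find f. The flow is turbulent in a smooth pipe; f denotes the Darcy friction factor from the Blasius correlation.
Formula: f = \frac{0.316}{Re^{0.25}}
f = 0.316/44600^0.25 = 0.02174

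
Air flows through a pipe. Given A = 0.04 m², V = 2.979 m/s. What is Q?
Formula: Q = A V
Q = 0.04·2.979·1000 = 119.2 L/s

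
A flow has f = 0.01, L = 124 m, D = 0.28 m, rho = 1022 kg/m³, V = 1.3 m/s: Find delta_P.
Formula: \Delta P = f \frac{L}{D} \frac{\rho V^2}{2}
delta_P = 0.01·(124/0.28)·0.5·1022·1.3²/1000 = 3.824 kPa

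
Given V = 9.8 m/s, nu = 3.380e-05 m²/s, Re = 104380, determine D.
Formula: Re = \frac{V D}{\nu}
Substituting knowns: 104380 = 9.8·D/3.380e-05
Solving for D: D = 104380·3.380e-05/9.8 = 0.36 m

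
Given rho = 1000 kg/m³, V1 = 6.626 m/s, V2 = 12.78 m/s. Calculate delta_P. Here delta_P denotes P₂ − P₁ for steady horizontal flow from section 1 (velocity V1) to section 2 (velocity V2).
Formula: \Delta P = \frac{1}{2} \rho (V_1^2 - V_2^2)
delta_P = 0.5·1000·(6.626² − 12.78²)/1000 = -59.71 kPa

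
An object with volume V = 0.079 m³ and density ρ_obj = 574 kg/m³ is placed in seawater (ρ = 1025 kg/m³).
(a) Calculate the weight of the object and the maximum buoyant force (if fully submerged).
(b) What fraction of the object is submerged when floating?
(a) W=rho_obj*g*V=574*9.81*0.079=444.8 N; F_B(max)=rho*g*V=1025*9.81*0.079=794.4 N
(b) Floating fraction=rho_obj/rho=574/1025=0.560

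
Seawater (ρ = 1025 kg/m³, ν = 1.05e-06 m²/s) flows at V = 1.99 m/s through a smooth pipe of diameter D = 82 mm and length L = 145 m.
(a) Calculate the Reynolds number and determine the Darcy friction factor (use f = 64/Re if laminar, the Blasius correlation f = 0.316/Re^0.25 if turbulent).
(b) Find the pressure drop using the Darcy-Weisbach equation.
(a) Re = V·D/ν = 1.99·0.082/1.05e-06 = 155410 → turbulent (Re > 4000); f = 0.316/Re^0.25 = 0.316/155410^0.25 = 0.015915 (Blasius is strictly valid for Re ≲ 1e5; used here as the smooth-pipe estimate the problem specifies)
(b) Darcy-Weisbach: ΔP = f·(L/D)·½ρV²/1000 = 0.015915·(145/0.082)·½·1025·1.99²/1000 = 57.12 kPa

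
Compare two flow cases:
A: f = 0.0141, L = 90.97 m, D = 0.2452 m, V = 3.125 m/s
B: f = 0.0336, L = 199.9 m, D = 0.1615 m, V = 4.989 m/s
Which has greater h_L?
h_L(A) = 2.604 m, h_L(B) = 52.76 m. Answer: B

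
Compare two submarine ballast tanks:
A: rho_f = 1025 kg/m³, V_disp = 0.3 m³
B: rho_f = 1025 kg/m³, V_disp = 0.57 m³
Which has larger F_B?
F_B(A) = 3017 N, F_B(B) = 5731 N. Answer: B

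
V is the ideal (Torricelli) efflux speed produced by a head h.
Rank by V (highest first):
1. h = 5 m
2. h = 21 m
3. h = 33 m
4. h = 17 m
Case 1: V = 9.905 m/s
Case 2: V = 20.3 m/s
Case 3: V = 25.45 m/s
Case 4: V = 18.26 m/s
Ranking (highest first): 3, 2, 4, 1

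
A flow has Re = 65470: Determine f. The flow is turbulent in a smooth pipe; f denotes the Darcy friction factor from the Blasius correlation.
Formula: f = \frac{0.316}{Re^{0.25}}
f = 0.316/65470^0.25 = 0.01975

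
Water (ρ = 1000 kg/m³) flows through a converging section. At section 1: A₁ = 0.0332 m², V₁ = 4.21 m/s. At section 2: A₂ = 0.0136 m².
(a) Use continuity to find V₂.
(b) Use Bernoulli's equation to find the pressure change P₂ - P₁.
(a) Continuity: A₁V₁=A₂V₂ -> V₂=A₁V₁/A₂=0.0332*4.21/0.0136=10.28 m/s
(b) Bernoulli: P₂-P₁=0.5*rho*(V₁^2-V₂^2)/1000=0.5*1000*(4.21^2-10.28^2)/1000=-43.98 kPa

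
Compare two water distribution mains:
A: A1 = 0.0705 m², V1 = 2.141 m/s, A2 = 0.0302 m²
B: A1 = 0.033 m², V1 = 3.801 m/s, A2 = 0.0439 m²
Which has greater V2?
V2(A) = 4.998 m/s, V2(B) = 2.857 m/s. Answer: A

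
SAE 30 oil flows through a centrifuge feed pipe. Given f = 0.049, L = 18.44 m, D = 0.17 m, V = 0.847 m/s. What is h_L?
Formula: h_L = f \frac{L}{D} \frac{V^2}{2g}
h_L = 0.049·(18.44/0.17)·0.847²/(2·9.81) = 0.1943 m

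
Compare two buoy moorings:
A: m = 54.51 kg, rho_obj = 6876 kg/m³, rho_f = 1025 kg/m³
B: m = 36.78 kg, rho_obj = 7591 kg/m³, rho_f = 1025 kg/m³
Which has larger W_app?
W_app(A) = 455 N, W_app(B) = 312.1 N. Answer: A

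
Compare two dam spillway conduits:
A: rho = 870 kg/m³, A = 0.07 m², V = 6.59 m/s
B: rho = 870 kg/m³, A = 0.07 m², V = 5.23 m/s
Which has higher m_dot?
m_dot(A) = 401.3 kg/s, m_dot(B) = 318.5 kg/s. Answer: A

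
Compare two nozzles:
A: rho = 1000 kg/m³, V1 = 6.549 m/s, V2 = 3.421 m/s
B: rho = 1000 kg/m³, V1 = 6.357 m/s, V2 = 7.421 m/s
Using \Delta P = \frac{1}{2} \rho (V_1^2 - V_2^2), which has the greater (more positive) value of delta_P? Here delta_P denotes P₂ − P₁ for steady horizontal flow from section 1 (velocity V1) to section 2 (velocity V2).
delta_P(A) = 15.59 kPa, delta_P(B) = -7.33 kPa. Answer: A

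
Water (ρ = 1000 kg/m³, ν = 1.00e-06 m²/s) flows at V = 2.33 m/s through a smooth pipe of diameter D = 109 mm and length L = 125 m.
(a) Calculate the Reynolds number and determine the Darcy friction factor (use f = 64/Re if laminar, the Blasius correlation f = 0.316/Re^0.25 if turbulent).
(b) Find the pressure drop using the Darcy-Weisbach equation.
(a) Re = V·D/ν = 2.33·0.109/1.00e-06 = 253970 → turbulent (Re > 4000); f = 0.316/Re^0.25 = 0.316/253970^0.25 = 0.014076 (Blasius is strictly valid for Re ≲ 1e5; used here as the smooth-pipe estimate the problem specifies)
(b) Darcy-Weisbach: ΔP = f·(L/D)·½ρV²/1000 = 0.014076·(125/0.109)·½·1000·2.33²/1000 = 43.82 kPa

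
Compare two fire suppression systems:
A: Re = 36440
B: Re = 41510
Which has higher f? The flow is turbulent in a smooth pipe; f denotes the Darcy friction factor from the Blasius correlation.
f(A) = 0.02287, f(B) = 0.02214. Answer: A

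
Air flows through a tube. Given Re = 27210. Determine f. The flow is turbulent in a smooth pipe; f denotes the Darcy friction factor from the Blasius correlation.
Formula: f = \frac{0.316}{Re^{0.25}}
f = 0.316/27210^0.25 = 0.0246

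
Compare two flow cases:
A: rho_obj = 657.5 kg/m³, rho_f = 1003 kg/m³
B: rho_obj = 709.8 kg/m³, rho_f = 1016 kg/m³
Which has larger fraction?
fraction(A) = 0.6555, fraction(B) = 0.6986. Answer: B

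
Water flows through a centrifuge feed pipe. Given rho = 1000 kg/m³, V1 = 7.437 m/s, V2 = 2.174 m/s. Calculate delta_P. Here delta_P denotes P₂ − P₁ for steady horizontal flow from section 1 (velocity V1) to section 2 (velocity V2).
Formula: \Delta P = \frac{1}{2} \rho (V_1^2 - V_2^2)
delta_P = 0.5·1000·(7.437² − 2.174²)/1000 = 25.29 kPa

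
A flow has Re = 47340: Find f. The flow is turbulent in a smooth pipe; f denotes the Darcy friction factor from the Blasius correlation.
Formula: f = \frac{0.316}{Re^{0.25}}
f = 0.316/47340^0.25 = 0.02142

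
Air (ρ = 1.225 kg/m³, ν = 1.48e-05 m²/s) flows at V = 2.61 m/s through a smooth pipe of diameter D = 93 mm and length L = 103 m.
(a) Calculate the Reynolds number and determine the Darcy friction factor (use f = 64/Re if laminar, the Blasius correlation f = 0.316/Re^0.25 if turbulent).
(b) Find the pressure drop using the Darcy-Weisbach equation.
(a) Re = V·D/ν = 2.61·0.093/1.48e-05 = 16401 → turbulent (Re > 4000); f = 0.316/Re^0.25 = 0.316/16401^0.25 = 0.027923
(b) Darcy-Weisbach: ΔP = f·(L/D)·½ρV²/1000 = 0.027923·(103/0.093)·½·1.225·2.61²/1000 = 0.129 kPa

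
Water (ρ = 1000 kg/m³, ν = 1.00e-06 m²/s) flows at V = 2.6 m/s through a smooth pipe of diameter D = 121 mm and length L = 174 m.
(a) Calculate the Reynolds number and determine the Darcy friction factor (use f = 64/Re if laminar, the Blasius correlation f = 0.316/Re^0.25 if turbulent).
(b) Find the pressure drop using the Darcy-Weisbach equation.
(a) Re = V·D/ν = 2.6·0.121/1.00e-06 = 314600 → turbulent (Re > 4000); f = 0.316/Re^0.25 = 0.316/314600^0.25 = 0.013343 (Blasius is strictly valid for Re ≲ 1e5; used here as the smooth-pipe estimate the problem specifies)
(b) Darcy-Weisbach: ΔP = f·(L/D)·½ρV²/1000 = 0.013343·(174/0.121)·½·1000·2.6²/1000 = 64.85 kPa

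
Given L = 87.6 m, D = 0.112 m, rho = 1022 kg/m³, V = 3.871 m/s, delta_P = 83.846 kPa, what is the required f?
Formula: \Delta P = f \frac{L}{D} \frac{\rho V^2}{2}
Substituting knowns: 83.846 = f·(87.6/0.112)·0.5·1022·3.871²/1000
Solving for f: f = (83.846·1000)/((87.6/0.112)·0.5·1022·3.871²) = 0.014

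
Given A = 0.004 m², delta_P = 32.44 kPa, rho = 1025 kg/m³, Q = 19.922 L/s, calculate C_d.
Formula: Q = C_d A \sqrt{\frac{2 \Delta P}{\rho}}
Substituting knowns: 19.922 = C_d·0.004·√(2·(32.44·1000)/1025)·1000
Solving for C_d: C_d = (19.922/1000)/(0.004·√(2·(32.44·1000)/1025)) = 0.626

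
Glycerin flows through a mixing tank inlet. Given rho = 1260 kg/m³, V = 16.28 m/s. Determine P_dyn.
Formula: P_{dyn} = \frac{1}{2} \rho V^2
P_dyn = 0.5·1260·16.28²/1000 = 167 kPa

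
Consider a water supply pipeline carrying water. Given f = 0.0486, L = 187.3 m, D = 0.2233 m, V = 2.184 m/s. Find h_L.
Formula: h_L = f \frac{L}{D} \frac{V^2}{2g}
h_L = 0.0486·(187.3/0.2233)·2.184²/(2·9.81) = 9.91 m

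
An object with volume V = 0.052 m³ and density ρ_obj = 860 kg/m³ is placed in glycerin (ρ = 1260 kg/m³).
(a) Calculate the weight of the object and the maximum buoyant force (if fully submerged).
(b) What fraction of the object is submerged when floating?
(a) W=rho_obj*g*V=860*9.81*0.052=438.7 N; F_B(max)=rho*g*V=1260*9.81*0.052=642.8 N
(b) Floating fraction=rho_obj/rho=860/1260=0.683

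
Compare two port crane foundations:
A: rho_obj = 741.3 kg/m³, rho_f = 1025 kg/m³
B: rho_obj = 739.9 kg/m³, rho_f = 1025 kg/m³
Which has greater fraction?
fraction(A) = 0.7232, fraction(B) = 0.7219. Answer: A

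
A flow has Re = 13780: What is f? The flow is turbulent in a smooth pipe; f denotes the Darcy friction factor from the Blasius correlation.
Formula: f = \frac{0.316}{Re^{0.25}}
f = 0.316/13780^0.25 = 0.02917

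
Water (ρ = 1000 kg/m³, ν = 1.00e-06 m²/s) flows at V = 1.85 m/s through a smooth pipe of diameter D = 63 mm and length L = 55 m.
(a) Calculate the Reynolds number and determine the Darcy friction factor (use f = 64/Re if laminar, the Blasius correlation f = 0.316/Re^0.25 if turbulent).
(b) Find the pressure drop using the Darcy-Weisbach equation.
(a) Re = V·D/ν = 1.85·0.063/1.00e-06 = 116550 → turbulent (Re > 4000); f = 0.316/Re^0.25 = 0.316/116550^0.25 = 0.017102 (Blasius is strictly valid for Re ≲ 1e5; used here as the smooth-pipe estimate the problem specifies)
(b) Darcy-Weisbach: ΔP = f·(L/D)·½ρV²/1000 = 0.017102·(55/0.063)·½·1000·1.85²/1000 = 25.55 kPa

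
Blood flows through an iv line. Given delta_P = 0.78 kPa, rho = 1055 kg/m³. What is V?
Formula: V = \sqrt{\frac{2 \Delta P}{\rho}}
V = √(2·(0.78·1000)/1055) = 1.216 m/s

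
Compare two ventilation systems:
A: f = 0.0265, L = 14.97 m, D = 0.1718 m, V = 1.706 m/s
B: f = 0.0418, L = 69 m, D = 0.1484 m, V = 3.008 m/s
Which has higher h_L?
h_L(A) = 0.3425 m, h_L(B) = 8.963 m. Answer: B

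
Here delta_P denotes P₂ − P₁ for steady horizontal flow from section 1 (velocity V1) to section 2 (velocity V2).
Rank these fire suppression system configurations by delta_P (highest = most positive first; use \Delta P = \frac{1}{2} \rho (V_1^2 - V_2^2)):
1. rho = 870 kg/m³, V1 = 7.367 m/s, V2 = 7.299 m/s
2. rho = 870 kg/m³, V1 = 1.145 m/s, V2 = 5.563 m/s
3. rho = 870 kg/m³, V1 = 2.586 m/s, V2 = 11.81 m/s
Case 1: delta_P = 0.4338 kPa
Case 2: delta_P = -12.89 kPa
Case 3: delta_P = -57.76 kPa
Ranking (highest first): 1, 2, 3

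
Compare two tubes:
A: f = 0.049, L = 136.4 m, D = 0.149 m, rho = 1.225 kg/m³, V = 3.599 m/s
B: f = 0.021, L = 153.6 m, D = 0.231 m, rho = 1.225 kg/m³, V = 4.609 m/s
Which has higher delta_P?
delta_P(A) = 0.3559 kPa, delta_P(B) = 0.1817 kPa. Answer: A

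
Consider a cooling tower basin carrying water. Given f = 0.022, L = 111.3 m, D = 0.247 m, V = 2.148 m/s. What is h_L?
Formula: h_L = f \frac{L}{D} \frac{V^2}{2g}
h_L = 0.022·(111.3/0.247)·2.148²/(2·9.81) = 2.331 m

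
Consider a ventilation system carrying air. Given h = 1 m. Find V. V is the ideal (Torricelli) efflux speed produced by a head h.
Formula: V = \sqrt{2 g h}
V = √(2·9.81·1) = 4.429 m/s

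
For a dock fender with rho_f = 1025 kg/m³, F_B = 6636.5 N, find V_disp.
Formula: F_B = \rho_f g V_{disp}
Substituting knowns: 6636.5 = 1025·9.81·V_disp
Solving for V_disp: V_disp = 6636.5/(1025·9.81) = 0.66 m³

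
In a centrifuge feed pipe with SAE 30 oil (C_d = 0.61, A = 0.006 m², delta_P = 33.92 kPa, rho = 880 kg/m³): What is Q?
Formula: Q = C_d A \sqrt{\frac{2 \Delta P}{\rho}}
Q = 0.61·0.006·√(2·(33.92·1000)/880)·1000 = 32.14 L/s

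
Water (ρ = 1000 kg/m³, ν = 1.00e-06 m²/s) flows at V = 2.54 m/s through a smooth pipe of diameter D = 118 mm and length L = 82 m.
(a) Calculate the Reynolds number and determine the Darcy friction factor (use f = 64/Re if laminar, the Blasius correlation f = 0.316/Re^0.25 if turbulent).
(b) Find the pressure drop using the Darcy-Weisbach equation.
(a) Re = V·D/ν = 2.54·0.118/1.00e-06 = 299720 → turbulent (Re > 4000); f = 0.316/Re^0.25 = 0.316/299720^0.25 = 0.013505 (Blasius is strictly valid for Re ≲ 1e5; used here as the smooth-pipe estimate the problem specifies)
(b) Darcy-Weisbach: ΔP = f·(L/D)·½ρV²/1000 = 0.013505·(82/0.118)·½·1000·2.54²/1000 = 30.27 kPa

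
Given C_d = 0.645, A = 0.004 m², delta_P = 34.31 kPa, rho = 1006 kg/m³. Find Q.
Formula: Q = C_d A \sqrt{\frac{2 \Delta P}{\rho}}
Q = 0.645·0.004·√(2·(34.31·1000)/1006)·1000 = 21.31 L/s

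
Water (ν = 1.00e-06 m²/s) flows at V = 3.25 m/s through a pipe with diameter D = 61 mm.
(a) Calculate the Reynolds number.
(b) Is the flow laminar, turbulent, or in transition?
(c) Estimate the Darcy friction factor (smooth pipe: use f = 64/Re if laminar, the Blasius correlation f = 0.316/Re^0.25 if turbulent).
(a) Re = V·D/ν = 3.25·0.061/1.00e-06 = 198250
(b) Flow regime: turbulent (Re > 4000)
(c) Friction factor: f = 0.316/Re^0.25 = 0.316/198250^0.25 = 0.01498 (Blasius is strictly valid for Re ≲ 1e5; used here as the smooth-pipe estimate the problem specifies)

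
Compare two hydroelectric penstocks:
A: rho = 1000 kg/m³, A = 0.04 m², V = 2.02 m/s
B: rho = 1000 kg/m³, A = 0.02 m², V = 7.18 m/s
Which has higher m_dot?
m_dot(A) = 80.8 kg/s, m_dot(B) = 143.6 kg/s. Answer: B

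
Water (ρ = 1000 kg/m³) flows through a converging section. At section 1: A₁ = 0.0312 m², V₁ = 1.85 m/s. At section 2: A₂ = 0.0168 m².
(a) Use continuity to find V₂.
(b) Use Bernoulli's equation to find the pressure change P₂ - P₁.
(a) Continuity: A₁V₁=A₂V₂ -> V₂=A₁V₁/A₂=0.0312*1.85/0.0168=3.44 m/s
(b) Bernoulli: P₂-P₁=0.5*rho*(V₁^2-V₂^2)/1000=0.5*1000*(1.85^2-3.44^2)/1000=-4.206 kPa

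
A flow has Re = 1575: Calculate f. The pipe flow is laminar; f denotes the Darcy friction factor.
Formula: f = \frac{64}{Re}
f = 64/1575 = 0.04063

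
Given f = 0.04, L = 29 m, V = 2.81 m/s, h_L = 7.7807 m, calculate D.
Formula: h_L = f \frac{L}{D} \frac{V^2}{2g}
Substituting knowns: 7.7807 = 0.04·(29/D)·2.81²/(2·9.81)
Solving for D: D = 0.04·29·2.81²/(2·9.81·7.7807) = 0.06 m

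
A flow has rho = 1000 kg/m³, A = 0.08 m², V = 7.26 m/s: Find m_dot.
Formula: \dot{m} = \rho A V
m_dot = 1000·0.08·7.26 = 580.8 kg/s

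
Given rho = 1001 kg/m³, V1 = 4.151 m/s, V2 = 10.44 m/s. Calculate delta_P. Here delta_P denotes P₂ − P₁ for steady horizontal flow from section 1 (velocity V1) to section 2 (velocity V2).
Formula: \Delta P = \frac{1}{2} \rho (V_1^2 - V_2^2)
delta_P = 0.5·1001·(4.151² − 10.44²)/1000 = -45.93 kPa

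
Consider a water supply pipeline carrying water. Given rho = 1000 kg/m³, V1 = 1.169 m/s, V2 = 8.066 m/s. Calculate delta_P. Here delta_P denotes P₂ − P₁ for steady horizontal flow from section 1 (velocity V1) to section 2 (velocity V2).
Formula: \Delta P = \frac{1}{2} \rho (V_1^2 - V_2^2)
delta_P = 0.5·1000·(1.169² − 8.066²)/1000 = -31.85 kPa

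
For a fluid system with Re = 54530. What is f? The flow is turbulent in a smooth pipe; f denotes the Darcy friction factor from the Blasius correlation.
Formula: f = \frac{0.316}{Re^{0.25}}
f = 0.316/54530^0.25 = 0.02068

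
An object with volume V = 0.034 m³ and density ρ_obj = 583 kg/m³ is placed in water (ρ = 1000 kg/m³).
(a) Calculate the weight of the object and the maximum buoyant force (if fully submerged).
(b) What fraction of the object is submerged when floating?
(a) W=rho_obj*g*V=583*9.81*0.034=194.5 N; F_B(max)=rho*g*V=1000*9.81*0.034=333.5 N
(b) Floating fraction=rho_obj/rho=583/1000=0.583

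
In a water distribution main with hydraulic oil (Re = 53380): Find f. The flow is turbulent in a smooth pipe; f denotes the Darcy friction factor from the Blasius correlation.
Formula: f = \frac{0.316}{Re^{0.25}}
f = 0.316/53380^0.25 = 0.02079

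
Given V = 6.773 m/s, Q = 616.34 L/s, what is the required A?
Formula: Q = A V
Substituting knowns: 616.34 = A·6.773·1000
Solving for A: A = (616.34/1000)/6.773 = 0.091 m²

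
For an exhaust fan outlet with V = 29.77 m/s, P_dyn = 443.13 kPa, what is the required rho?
Formula: P_{dyn} = \frac{1}{2} \rho V^2
Substituting knowns: 443.13 = 0.5·rho·29.77²/1000
Solving for rho: rho = 2·(443.13·1000)/29.77² = 1000 kg/m³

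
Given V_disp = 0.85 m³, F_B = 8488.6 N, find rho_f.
Formula: F_B = \rho_f g V_{disp}
Substituting knowns: 8488.6 = rho_f·9.81·0.85
Solving for rho_f: rho_f = 8488.6/(9.81·0.85) = 1018 kg/m³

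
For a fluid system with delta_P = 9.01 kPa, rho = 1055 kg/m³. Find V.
Formula: V = \sqrt{\frac{2 \Delta P}{\rho}}
V = √(2·(9.01·1000)/1055) = 4.133 m/s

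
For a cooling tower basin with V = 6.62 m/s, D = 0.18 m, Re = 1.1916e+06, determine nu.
Formula: Re = \frac{V D}{\nu}
Substituting knowns: 1.1916e+06 = 6.62·0.18/nu
Solving for nu: nu = 6.62·0.18/1.1916e+06 = 1.000e-06 m²/s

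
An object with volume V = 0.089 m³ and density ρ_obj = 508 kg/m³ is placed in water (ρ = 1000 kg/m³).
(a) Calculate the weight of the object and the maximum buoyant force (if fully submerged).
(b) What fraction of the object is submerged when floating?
(a) W=rho_obj*g*V=508*9.81*0.089=443.5 N; F_B(max)=rho*g*V=1000*9.81*0.089=873.1 N
(b) Floating fraction=rho_obj/rho=508/1000=0.508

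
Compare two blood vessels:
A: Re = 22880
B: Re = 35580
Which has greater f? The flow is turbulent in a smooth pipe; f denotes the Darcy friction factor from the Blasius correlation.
f(A) = 0.02569, f(B) = 0.02301. Answer: A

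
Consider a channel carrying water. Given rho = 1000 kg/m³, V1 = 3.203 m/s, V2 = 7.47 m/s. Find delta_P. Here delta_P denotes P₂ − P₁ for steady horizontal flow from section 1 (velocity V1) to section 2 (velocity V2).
Formula: \Delta P = \frac{1}{2} \rho (V_1^2 - V_2^2)
delta_P = 0.5·1000·(3.203² − 7.47²)/1000 = -22.77 kPa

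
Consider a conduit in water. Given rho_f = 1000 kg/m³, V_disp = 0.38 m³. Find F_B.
Formula: F_B = \rho_f g V_{disp}
F_B = 1000·9.81·0.38 = 3728 N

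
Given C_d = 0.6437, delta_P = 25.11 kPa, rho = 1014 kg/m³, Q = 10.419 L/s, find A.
Formula: Q = C_d A \sqrt{\frac{2 \Delta P}{\rho}}
Substituting knowns: 10.419 = 0.6437·A·√(2·(25.11·1000)/1014)·1000
Solving for A: A = (10.419/1000)/(0.6437·√(2·(25.11·1000)/1014)) = 0.0023 m²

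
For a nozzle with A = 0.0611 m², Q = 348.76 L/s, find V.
Formula: Q = A V
Substituting knowns: 348.76 = 0.0611·V·1000
Solving for V: V = (348.76/1000)/0.0611 = 5.708 m/s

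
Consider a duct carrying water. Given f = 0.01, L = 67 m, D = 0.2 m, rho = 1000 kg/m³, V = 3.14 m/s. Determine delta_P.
Formula: \Delta P = f \frac{L}{D} \frac{\rho V^2}{2}
delta_P = 0.01·(67/0.2)·0.5·1000·3.14²/1000 = 16.51 kPa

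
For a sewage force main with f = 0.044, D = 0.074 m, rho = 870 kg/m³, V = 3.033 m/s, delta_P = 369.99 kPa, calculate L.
Formula: \Delta P = f \frac{L}{D} \frac{\rho V^2}{2}
Substituting knowns: 369.99 = 0.044·(L/0.074)·0.5·870·3.033²/1000
Solving for L: L = (369.99·1000)·0.074/(0.044·0.5·870·3.033²) = 155.5 m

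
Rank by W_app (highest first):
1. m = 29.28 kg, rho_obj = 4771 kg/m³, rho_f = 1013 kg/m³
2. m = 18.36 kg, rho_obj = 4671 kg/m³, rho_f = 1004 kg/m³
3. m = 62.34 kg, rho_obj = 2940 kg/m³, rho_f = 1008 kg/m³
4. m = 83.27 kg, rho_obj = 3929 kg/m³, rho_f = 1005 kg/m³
Case 1: W_app = 226.2 N
Case 2: W_app = 141.4 N
Case 3: W_app = 401.9 N
Case 4: W_app = 607.9 N
Ranking (highest first): 4, 3, 1, 2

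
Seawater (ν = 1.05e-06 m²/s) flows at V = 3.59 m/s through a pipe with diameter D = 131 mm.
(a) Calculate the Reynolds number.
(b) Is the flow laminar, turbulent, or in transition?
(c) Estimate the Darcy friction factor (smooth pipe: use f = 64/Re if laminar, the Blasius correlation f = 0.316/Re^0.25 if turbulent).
(a) Re = V·D/ν = 3.59·0.131/1.05e-06 = 447900
(b) Flow regime: turbulent (Re > 4000)
(c) Friction factor: f = 0.316/Re^0.25 = 0.316/447900^0.25 = 0.01221 (Blasius is strictly valid for Re ≲ 1e5; used here as the smooth-pipe estimate the problem specifies)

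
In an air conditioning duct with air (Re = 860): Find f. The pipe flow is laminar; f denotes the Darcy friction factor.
Formula: f = \frac{64}{Re}
f = 64/860 = 0.07442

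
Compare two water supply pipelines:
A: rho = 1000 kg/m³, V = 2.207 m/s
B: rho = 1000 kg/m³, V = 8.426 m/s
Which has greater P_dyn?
P_dyn(A) = 2.435 kPa, P_dyn(B) = 35.5 kPa. Answer: B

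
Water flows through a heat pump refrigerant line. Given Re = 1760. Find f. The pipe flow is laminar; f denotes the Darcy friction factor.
Formula: f = \frac{64}{Re}
f = 64/1760 = 0.03636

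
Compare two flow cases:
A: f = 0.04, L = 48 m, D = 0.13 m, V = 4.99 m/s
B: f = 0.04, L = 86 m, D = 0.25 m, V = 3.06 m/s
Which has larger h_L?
h_L(A) = 18.74 m, h_L(B) = 6.567 m. Answer: A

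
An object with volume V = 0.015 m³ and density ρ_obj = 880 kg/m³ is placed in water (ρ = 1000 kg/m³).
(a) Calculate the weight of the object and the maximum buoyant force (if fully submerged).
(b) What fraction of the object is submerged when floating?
(a) W=rho_obj*g*V=880*9.81*0.015=129.5 N; F_B(max)=rho*g*V=1000*9.81*0.015=147.2 N
(b) Floating fraction=rho_obj/rho=880/1000=0.880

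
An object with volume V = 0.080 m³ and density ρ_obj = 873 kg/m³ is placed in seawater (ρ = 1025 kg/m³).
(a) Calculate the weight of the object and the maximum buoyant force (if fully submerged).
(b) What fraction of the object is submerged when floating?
(a) W=rho_obj*g*V=873*9.81*0.080=685.1 N; F_B(max)=rho*g*V=1025*9.81*0.080=804.4 N
(b) Floating fraction=rho_obj/rho=873/1025=0.852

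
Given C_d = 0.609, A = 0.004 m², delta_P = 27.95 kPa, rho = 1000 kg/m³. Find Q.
Formula: Q = C_d A \sqrt{\frac{2 \Delta P}{\rho}}
Q = 0.609·0.004·√(2·(27.95·1000)/1000)·1000 = 18.21 L/s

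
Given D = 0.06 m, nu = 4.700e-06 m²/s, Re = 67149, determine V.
Formula: Re = \frac{V D}{\nu}
Substituting knowns: 67149 = V·0.06/4.700e-06
Solving for V: V = 67149·4.700e-06/0.06 = 5.26 m/s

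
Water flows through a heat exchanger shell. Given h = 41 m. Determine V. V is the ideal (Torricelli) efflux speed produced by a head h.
Formula: V = \sqrt{2 g h}
V = √(2·9.81·41) = 28.36 m/s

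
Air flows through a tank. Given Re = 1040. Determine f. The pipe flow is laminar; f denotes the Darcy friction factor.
Formula: f = \frac{64}{Re}
f = 64/1040 = 0.06154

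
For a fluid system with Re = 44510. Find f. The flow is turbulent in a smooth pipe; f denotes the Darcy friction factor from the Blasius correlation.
Formula: f = \frac{0.316}{Re^{0.25}}
f = 0.316/44510^0.25 = 0.02176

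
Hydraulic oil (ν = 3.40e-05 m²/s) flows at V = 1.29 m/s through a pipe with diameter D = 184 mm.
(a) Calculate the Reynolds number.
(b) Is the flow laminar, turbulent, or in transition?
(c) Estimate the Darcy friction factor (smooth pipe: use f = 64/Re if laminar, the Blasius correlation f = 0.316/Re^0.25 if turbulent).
(a) Re = V·D/ν = 1.29·0.184/3.40e-05 = 6981.2
(b) Flow regime: turbulent (Re > 4000)
(c) Friction factor: f = 0.316/Re^0.25 = 0.316/6981.2^0.25 = 0.03457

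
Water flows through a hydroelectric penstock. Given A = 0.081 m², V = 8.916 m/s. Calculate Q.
Formula: Q = A V
Q = 0.081·8.916·1000 = 722.2 L/s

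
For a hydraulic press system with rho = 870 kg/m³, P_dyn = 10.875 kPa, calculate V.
Formula: P_{dyn} = \frac{1}{2} \rho V^2
Substituting knowns: 10.875 = 0.5·870·V²/1000
Solving for V: V = √(2·(10.875·1000)/870) = 5 m/s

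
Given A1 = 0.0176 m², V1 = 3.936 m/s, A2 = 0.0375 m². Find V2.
Formula: V_2 = \frac{A_1 V_1}{A_2}
V2 = 0.0176·3.936/0.0375 = 1.847 m/s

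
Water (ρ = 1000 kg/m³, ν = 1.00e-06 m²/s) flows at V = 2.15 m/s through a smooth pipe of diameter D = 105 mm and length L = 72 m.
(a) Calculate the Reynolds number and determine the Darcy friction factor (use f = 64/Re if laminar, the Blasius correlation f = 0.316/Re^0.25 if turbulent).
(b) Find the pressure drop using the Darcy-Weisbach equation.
(a) Re = V·D/ν = 2.15·0.105/1.00e-06 = 225750 → turbulent (Re > 4000); f = 0.316/Re^0.25 = 0.316/225750^0.25 = 0.014497 (Blasius is strictly valid for Re ≲ 1e5; used here as the smooth-pipe estimate the problem specifies)
(b) Darcy-Weisbach: ΔP = f·(L/D)·½ρV²/1000 = 0.014497·(72/0.105)·½·1000·2.15²/1000 = 22.98 kPa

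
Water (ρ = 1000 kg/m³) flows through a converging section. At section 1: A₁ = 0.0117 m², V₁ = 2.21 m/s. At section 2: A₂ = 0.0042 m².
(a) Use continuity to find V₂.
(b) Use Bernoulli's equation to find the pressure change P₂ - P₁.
(a) Continuity: A₁V₁=A₂V₂ -> V₂=A₁V₁/A₂=0.0117*2.21/0.0042=6.16 m/s
(b) Bernoulli: P₂-P₁=0.5*rho*(V₁^2-V₂^2)/1000=0.5*1000*(2.21^2-6.16^2)/1000=-16.53 kPa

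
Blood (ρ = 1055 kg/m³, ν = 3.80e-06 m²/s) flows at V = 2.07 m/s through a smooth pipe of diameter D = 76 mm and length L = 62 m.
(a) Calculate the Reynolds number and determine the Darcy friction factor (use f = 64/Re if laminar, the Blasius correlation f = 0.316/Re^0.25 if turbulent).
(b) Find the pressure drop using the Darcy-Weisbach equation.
(a) Re = V·D/ν = 2.07·0.076/3.80e-06 = 41400 → turbulent (Re > 4000); f = 0.316/Re^0.25 = 0.316/41400^0.25 = 0.022153
(b) Darcy-Weisbach: ΔP = f·(L/D)·½ρV²/1000 = 0.022153·(62/0.076)·½·1055·2.07²/1000 = 40.85 kPa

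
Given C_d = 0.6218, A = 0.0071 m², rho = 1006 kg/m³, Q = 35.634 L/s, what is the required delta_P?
Formula: Q = C_d A \sqrt{\frac{2 \Delta P}{\rho}}
Substituting knowns: 35.634 = 0.6218·0.0071·√(2·(delta_P·1000)/1006)·1000
Solving for delta_P: delta_P = ((35.634/1000)/(0.6218·0.0071))²·1006/2/1000 = 32.77 kPa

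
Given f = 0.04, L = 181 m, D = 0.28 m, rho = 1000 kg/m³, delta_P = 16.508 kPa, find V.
Formula: \Delta P = f \frac{L}{D} \frac{\rho V^2}{2}
Substituting knowns: 16.508 = 0.04·(181/0.28)·0.5·1000·V²/1000
Solving for V: V = √((16.508·1000)/(0.04·(181/0.28)·0.5·1000)) = 1.13 m/s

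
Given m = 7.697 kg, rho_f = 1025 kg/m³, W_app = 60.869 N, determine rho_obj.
Formula: W_{app} = mg\left(1 - \frac{\rho_f}{\rho_{obj}}\right)
Substituting knowns: 60.869 = 7.697·9.81·(1 − 1025/rho_obj)
Solving for rho_obj: rho_obj = 1025/(1 − 60.869/(7.697·9.81)) = 5287 kg/m³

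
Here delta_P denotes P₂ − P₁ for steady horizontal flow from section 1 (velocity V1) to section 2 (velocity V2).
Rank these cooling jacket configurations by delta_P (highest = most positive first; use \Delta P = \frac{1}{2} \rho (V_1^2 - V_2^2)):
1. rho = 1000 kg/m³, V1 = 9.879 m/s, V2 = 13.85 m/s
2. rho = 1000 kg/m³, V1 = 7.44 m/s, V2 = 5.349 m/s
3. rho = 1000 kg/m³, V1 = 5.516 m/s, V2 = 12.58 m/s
Case 1: delta_P = -47.11 kPa
Case 2: delta_P = 13.37 kPa
Case 3: delta_P = -63.92 kPa
Ranking (highest first): 2, 1, 3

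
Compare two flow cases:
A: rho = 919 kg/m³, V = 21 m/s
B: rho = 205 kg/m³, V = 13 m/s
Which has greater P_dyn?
P_dyn(A) = 202.6 kPa, P_dyn(B) = 17.32 kPa. Answer: A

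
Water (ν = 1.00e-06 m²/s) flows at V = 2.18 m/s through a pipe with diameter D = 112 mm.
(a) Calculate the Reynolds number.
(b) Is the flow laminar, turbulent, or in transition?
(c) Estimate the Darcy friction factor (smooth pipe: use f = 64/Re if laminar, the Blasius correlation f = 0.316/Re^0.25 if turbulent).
(a) Re = V·D/ν = 2.18·0.112/1.00e-06 = 244160
(b) Flow regime: turbulent (Re > 4000)
(c) Friction factor: f = 0.316/Re^0.25 = 0.316/244160^0.25 = 0.01422 (Blasius is strictly valid for Re ≲ 1e5; used here as the smooth-pipe estimate the problem specifies)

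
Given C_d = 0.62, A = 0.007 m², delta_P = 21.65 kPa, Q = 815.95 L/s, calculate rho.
Formula: Q = C_d A \sqrt{\frac{2 \Delta P}{\rho}}
Substituting knowns: 815.95 = 0.62·0.007·√(2·(21.65·1000)/rho)·1000
Solving for rho: rho = 2·(21.65·1000)/((815.95/1000)/(0.62·0.007))² = 1.225 kg/m³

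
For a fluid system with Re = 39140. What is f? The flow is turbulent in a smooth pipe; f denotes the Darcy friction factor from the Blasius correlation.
Formula: f = \frac{0.316}{Re^{0.25}}
f = 0.316/39140^0.25 = 0.02247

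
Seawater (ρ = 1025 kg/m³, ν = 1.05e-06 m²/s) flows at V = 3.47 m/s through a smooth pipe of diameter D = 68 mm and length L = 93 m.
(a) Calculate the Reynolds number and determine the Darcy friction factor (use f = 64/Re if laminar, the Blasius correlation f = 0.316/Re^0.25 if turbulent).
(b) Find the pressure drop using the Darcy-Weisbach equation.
(a) Re = V·D/ν = 3.47·0.068/1.05e-06 = 224720 → turbulent (Re > 4000); f = 0.316/Re^0.25 = 0.316/224720^0.25 = 0.014514 (Blasius is strictly valid for Re ≲ 1e5; used here as the smooth-pipe estimate the problem specifies)
(b) Darcy-Weisbach: ΔP = f·(L/D)·½ρV²/1000 = 0.014514·(93/0.068)·½·1025·3.47²/1000 = 122.5 kPa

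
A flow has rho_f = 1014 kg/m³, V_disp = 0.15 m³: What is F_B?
Formula: F_B = \rho_f g V_{disp}
F_B = 1014·9.81·0.15 = 1492 N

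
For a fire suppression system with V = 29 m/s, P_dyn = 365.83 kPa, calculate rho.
Formula: P_{dyn} = \frac{1}{2} \rho V^2
Substituting knowns: 365.83 = 0.5·rho·29²/1000
Solving for rho: rho = 2·(365.83·1000)/29² = 870 kg/m³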